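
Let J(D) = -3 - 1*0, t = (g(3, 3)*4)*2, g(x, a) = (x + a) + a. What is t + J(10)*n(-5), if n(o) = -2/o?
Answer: 354/5 ≈ 70.800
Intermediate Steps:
g(x, a) = x + 2*a (g(x, a) = (a + x) + a = x + 2*a)
t = 72 (t = ((3 + 2*3)*4)*2 = ((3 + 6)*4)*2 = (9*4)*2 = 36*2 = 72)
J(D) = -3 (J(D) = -3 + 0 = -3)
t + J(10)*n(-5) = 72 - (-6)/(-5) = 72 - (-6)*(-1)/5 = 72 - 3*⅖ = 72 - 6/5 = 354/5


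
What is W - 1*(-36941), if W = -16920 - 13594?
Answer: 6427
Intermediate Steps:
W = -30514
W - 1*(-36941) = -30514 - 1*(-36941) = -30514 + 36941 = 6427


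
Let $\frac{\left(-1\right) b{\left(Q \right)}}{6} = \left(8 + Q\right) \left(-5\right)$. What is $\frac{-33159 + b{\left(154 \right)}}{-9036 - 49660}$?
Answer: $\frac{28299}{58696} \approx 0.48213$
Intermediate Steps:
$b{\left(Q \right)} = 240 + 30 Q$ ($b{\left(Q \right)} = - 6 \left(8 + Q\right) \left(-5\right) = - 6 \left(-40 - 5 Q\right) = 240 + 30 Q$)
$\frac{-33159 + b{\left(154 \right)}}{-9036 - 49660} = \frac{-33159 + \left(240 + 30 \cdot 154\right)}{-9036 - 49660} = \frac{-33159 + \left(240 + 4620\right)}{-58696} = \left(-33159 + 4860\right) \left(- \frac{1}{58696}\right) = \left(-28299\right) \left(- \frac{1}{58696}\right) = \frac{28299}{58696}$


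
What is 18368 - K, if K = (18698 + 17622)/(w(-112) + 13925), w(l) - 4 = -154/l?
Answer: 2046694464/111443 ≈ 18365.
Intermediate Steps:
w(l) = 4 - 154/l
K = 290560/111443 (K = (18698 + 17622)/((4 - 154/(-112)) + 13925) = 36320/((4 - 154*(-1/112)) + 13925) = 36320/((4 + 11/8) + 13925) = 36320/(43/8 + 13925) = 36320/(111443/8) = 36320*(8/111443) = 290560/111443 ≈ 2.6073)
18368 - K = 18368 - 1*290560/111443 = 18368 - 290560/111443 = 2046694464/111443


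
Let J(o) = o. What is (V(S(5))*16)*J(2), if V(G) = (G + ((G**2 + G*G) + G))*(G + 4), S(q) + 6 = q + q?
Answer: 10240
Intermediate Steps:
S(q) = -6 + 2*q (S(q) = -6 + (q + q) = -6 + 2*q)
V(G) = (4 + G)*(2*G + 2*G**2) (V(G) = (G + ((G**2 + G**2) + G))*(4 + G) = (G + (2*G**2 + G))*(4 + G) = (G + (G + 2*G**2))*(4 + G) = (2*G + 2*G**2)*(4 + G) = (4 + G)*(2*G + 2*G**2))
(V(S(5))*16)*J(2) = ((2*(-6 + 2*5)*(4 + (-6 + 2*5)**2 + 5*(-6 + 2*5)))*16)*2 = ((2*(-6 + 10)*(4 + (-6 + 10)**2 + 5*(-6 + 10)))*16)*2 = ((2*4*(4 + 4**2 + 5*4))*16)*2 = ((2*4*(4 + 16 + 20))*16)*2 = ((2*4*40)*16)*2 = (320*16)*2 = 5120*2 = 10240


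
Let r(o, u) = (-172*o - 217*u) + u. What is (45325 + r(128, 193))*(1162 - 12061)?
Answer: 200312721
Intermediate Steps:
r(o, u) = -216*u - 172*o (r(o, u) = (-217*u - 172*o) + u = -216*u - 172*o)
(45325 + r(128, 193))*(1162 - 12061) = (45325 + (-216*193 - 172*128))*(1162 - 12061) = (45325 + (-41688 - 22016))*(-10899) = (45325 - 63704)*(-10899) = -18379*(-10899) = 200312721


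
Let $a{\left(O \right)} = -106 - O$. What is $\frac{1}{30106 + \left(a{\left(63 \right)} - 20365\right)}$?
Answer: $\frac{1}{9572} \approx 0.00010447$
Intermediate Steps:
$\frac{1}{30106 + \left(a{\left(63 \right)} - 20365\right)} = \frac{1}{30106 - 20534} = \frac{1}{9572}$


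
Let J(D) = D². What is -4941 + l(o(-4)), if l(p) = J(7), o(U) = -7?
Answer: -4892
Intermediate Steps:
l(p) = 49 (l(p) = 7² = 49)
-4941 + l(o(-4)) = -4941 + 49 = -4892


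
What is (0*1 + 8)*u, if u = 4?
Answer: 32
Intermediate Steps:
(0*1 + 8)*u = (0*1 + 8)*4 = (0 + 8)*4 = 8*4 = 32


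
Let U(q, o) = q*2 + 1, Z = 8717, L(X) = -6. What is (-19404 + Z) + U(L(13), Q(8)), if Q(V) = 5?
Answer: -10698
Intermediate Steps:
U(q, o) = 1 + 2*q (U(q, o) = 2*q + 1 = 1 + 2*q)
(-19404 + Z) + U(L(13), Q(8)) = (-19404 + 8717) + (1 + 2*(-6)) = -10687 + (1 - 12) = -10687 - 11 = -10698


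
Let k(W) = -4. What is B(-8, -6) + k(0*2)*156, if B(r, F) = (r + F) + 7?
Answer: -631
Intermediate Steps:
B(r, F) = 7 + F + r (B(r, F) = (F + r) + 7 = 7 + F + r)
B(-8, -6) + k(0*2)*156 = (7 - 6 - 8) - 4*156 = -7 - 624 = -631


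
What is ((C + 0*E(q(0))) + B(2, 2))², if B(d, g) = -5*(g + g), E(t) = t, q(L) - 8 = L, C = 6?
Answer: 196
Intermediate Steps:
q(L) = 8 + L
B(d, g) = -10*g
((C + 0*E(q(0))) + B(2, 2))² = ((6 + 0*(8 + 0)) - 10*2)² = ((6 + 0*8) - 20)² = ((6 + 0) - 20)² = (6 - 20)² = (-14)² = 196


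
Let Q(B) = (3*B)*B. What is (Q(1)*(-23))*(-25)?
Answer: 1725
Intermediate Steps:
Q(B) = 3*B²
(Q(1)*(-23))*(-25) = ((3*1²)*(-23))*(-25) = ((3*1)*(-23))*(-25) = (3*(-23))*(-25) = -69*(-25) = 1725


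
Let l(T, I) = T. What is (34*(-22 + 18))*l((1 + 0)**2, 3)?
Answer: -136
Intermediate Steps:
(34*(-22 + 18))*l((1 + 0)**2, 3) = (34*(-22 + 18))*(1 + 0)**2 = (34*(-4))*1**2 = -136*1 = -136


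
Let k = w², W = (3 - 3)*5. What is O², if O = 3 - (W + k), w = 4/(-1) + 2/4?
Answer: 1369/16 ≈ 85.563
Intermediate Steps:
W = 0 (W = 0*5 = 0)
w = -7/2 (w = 4*(-1) + 2*(¼) = -4 + ½ = -7/2 ≈ -3.5000)
k = 49/4 (k = (-7/2)² = 49/4 ≈ 12.250)
O = -37/4 (O = 3 - (0 + 49/4) = 3 - 1*49/4 = 3 - 49/4 = -37/4 ≈ -9.2500)
O² = (-37/4)² = 1369/16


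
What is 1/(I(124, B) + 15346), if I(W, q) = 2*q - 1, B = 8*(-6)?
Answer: 1/15249 ≈ 6.5578e-5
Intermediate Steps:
B = -48
I(W, q) = -1 + 2*q
1/(I(124, B) + 15346) = 1/((-1 + 2*(-48)) + 15346) = 1/((-1 - 96) + 15346) = 1/(-97 + 15346) = 1/15249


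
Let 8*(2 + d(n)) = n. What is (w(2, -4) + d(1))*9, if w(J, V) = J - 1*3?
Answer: -207/8 ≈ -25.875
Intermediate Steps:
d(n) = -2 + n/8
w(J, V) = -3 + J (w(J, V) = J - 3 = -3 + J)
(w(2, -4) + d(1))*9 = ((-3 + 2) + (-2 + (1/8)*1))*9 = (-1 + (-2 + 1/8))*9 = (-1 - 15/8)*9 = -23/8*9 = -207/8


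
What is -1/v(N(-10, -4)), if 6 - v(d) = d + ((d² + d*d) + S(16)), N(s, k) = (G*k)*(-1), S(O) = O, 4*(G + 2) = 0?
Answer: 1/130 ≈ 0.0076923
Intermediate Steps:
G = -2 (G = -2 + (¼)*0 = -2 + 0 = -2)
N(s, k) = 2*k (N(s, k) = -2*k*(-1) = 2*k)
v(d) = -10 - d - 2*d² (v(d) = 6 - (d + ((d² + d*d) + 16)) = 6 - (d + ((d² + d²) + 16)) = 6 - (d + (2*d² + 16)) = 6 - (d + (16 + 2*d²)) = 6 - (16 + d + 2*d²) = 6 + (-16 - d - 2*d²) = -10 - d - 2*d²)
-1/v(N(-10, -4)) = -1/(-10 - 2*(-4) - 2*(2*(-4))²) = -1/(-10 - 1*(-8) - 2*(-8)²) = -1/(-10 + 8 - 2*64) = -1/(-10 + 8 - 128) = -1/(-130) = -1*(-1/130) = 1/130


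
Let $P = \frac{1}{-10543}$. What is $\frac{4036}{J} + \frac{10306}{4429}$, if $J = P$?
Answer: $- \frac{188460795786}{4429} \approx -4.2552 \cdot 10^{7}$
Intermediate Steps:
$P = - \frac{1}{10543} \approx -9.485 \cdot 10^{-5}$
$J = - \frac{1}{10543} \approx -9.485 \cdot 10^{-5}$
$\frac{4036}{J} + \frac{10306}{4429} = \frac{4036}{- \frac{1}{10543}} + \frac{10306}{4429} = 4036 \left(-10543\right) + 10306 \cdot \frac{1}{4429} = -42551548 + \frac{10306}{4429} = - \frac{188460795786}{4429}$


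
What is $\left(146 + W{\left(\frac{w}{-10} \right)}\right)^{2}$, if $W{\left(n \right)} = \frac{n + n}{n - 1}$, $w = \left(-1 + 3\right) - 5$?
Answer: $\frac{1032256}{49} \approx 21066.0$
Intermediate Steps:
$w = -3$ ($w = 2 - 5 = -3$)
$W{\left(n \right)} = \frac{2 n}{-1 + n}$
$\left(146 + W{\left(\frac{w}{-10} \right)}\right)^{2} = \left(146 + \frac{2 \left(- \frac{3}{-10}\right)}{-1 - \frac{3}{-10}}\right)^{2} = \left(146 + \frac{2 \left(\left(-3\right) \left(- \frac{1}{10}\right)\right)}{-1 - - \frac{3}{10}}\right)^{2} = \left(146 + 2 \cdot \frac{3}{10} \frac{1}{-1 + \frac{3}{10}}\right)^{2} = \left(146 + 2 \cdot \frac{3}{10} \frac{1}{- \frac{7}{10}}\right)^{2} = \left(146 + 2 \cdot \frac{3}{10} \left(- \frac{10}{7}\right)\right)^{2} = \left(146 - \frac{6}{7}\right)^{2} = \left(\frac{1016}{7}\right)^{2} = \frac{1032256}{49}$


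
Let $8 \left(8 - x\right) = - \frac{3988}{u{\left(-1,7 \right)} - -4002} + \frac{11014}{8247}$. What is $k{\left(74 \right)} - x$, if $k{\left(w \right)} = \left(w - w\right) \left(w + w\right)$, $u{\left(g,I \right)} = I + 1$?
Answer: $- \frac{131577061}{16535235} \approx -7.9574$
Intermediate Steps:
$u{\left(g,I \right)} = 1 + I$
$k{\left(w \right)} = 0$ ($k{\left(w \right)} = 0 \cdot 2 w = 0$)
$x = \frac{131577061}{16535235}$ ($x = 8 - \frac{- \frac{3988}{\left(1 + 7\right) - -4002} + \frac{11014}{8247}}{8} = 8 - \frac{- \frac{3988}{8 + 4002} + 11014 \cdot \frac{1}{8247}}{8} = 8 - \frac{- \frac{3988}{4010} + \frac{11014}{8247}}{8} = 8 - \frac{\left(-3988\right) \frac{1}{4010} + \frac{11014}{8247}}{8} = 8 - \frac{- \frac{1994}{2005} + \frac{11014}{8247}}{8} = 8 - \frac{704819}{16535235} = \frac{131577061}{16535235} \approx 7.9574$)
$k{\left(74 \right)} - x = 0 - \frac{131577061}{16535235} = - \frac{131577061}{16535235}$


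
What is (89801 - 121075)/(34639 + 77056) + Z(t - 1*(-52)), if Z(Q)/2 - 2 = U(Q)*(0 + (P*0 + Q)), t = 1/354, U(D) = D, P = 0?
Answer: 37878496406243/6998585310 ≈ 5412.3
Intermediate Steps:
t = 1/354 ≈ 0.0028249
Z(Q) = 4 + 2*Q² (Z(Q) = 4 + 2*(Q*(0 + (0*0 + Q))) = 4 + 2*(Q*(0 + (0 + Q))) = 4 + 2*(Q*(0 + Q)) = 4 + 2*(Q*Q) = 4 + 2*Q²)
(89801 - 121075)/(34639 + 77056) + Z(t - 1*(-52)) = (89801 - 121075)/(34639 + 77056) + (4 + 2*(1/354 - 1*(-52))²) = -31274/111695 + (4 + 2*(1/354 + 52)²) = -31274*1/111695 + (4 + 2*(18409/354)²) = -31274/111695 + (4 + 2*(338891281/125316)) = -31274/111695 + (4 + 338891281/62658) = -31274/111695 + 339141913/62658 = 37878496406243/6998585310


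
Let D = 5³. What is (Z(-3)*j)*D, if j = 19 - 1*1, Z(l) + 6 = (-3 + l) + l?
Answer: -33750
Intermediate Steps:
Z(l) = -9 + 2*l (Z(l) = -6 + ((-3 + l) + l) = -6 + (-3 + 2*l) = -9 + 2*l)
D = 125
j = 18 (j = 19 - 1 = 18)
(Z(-3)*j)*D = ((-9 + 2*(-3))*18)*125 = ((-9 - 6)*18)*125 = -15*18*125 = -270*125 = -33750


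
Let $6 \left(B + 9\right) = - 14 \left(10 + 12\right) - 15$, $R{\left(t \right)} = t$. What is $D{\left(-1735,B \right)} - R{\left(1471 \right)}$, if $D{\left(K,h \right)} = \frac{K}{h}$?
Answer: $- \frac{544157}{377} \approx -1443.4$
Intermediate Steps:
$B = - \frac{377}{6}$ ($B = -9 + \frac{- 14 \left(10 + 12\right) - 15}{6} = -9 + \frac{\left(-14\right) 22 - 15}{6} = -9 + \frac{-308 - 15}{6} = -9 + \frac{1}{6} \left(-323\right) = -9 - \frac{323}{6} = - \frac{377}{6} \approx -62.833$)
$D{\left(-1735,B \right)} - R{\left(1471 \right)} = - \frac{1735}{- \frac{377}{6}} - 1471 = \left(-1735\right) \left(- \frac{6}{377}\right) - 1471 = \frac{10410}{377} - 1471 = - \frac{544157}{377}$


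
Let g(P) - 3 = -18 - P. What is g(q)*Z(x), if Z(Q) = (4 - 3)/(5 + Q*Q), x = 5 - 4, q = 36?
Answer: -17/2 ≈ -8.5000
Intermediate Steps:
x = 1
g(P) = -15 - P (g(P) = 3 + (-18 - P) = -15 - P)
Z(Q) = 1/(5 + Q**2)
g(q)*Z(x) = (-15 - 1*36)/(5 + 1**2) = (-15 - 36)/(5 + 1) = -51/6 = -51*1/6 = -17/2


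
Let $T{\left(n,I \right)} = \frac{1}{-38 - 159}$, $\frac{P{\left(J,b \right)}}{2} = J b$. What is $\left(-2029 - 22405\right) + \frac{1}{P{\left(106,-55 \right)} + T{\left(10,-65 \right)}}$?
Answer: $- \frac{56125411311}{2297021} \approx -24434.0$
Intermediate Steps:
$P{\left(J,b \right)} = 2 J b$
$T{\left(n,I \right)} = - \frac{1}{197}$ ($T{\left(n,I \right)} = \frac{1}{-197} = - \frac{1}{197}$)
$\left(-2029 - 22405\right) + \frac{1}{P{\left(106,-55 \right)} + T{\left(10,-65 \right)}} = \left(-2029 - 22405\right) + \frac{1}{2 \cdot 106 \left(-55\right) - \frac{1}{197}} = -24434 + \frac{1}{-11660 - \frac{1}{197}} = -24434 + \frac{1}{- \frac{2297021}{197}} = -24434 - \frac{197}{2297021} = - \frac{56125411311}{2297021}$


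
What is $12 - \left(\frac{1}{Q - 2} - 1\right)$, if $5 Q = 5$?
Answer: $14$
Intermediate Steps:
$Q = 1$ ($Q = \frac{1}{5} \cdot 5 = 1$)
$12 - \left(\frac{1}{Q - 2} - 1\right) = 12 - \left(\frac{1}{1 - 2} - 1\right) = 12 - \left(\frac{1}{-1} - 1\right) = 12 - \left(-1 - 1\right) = 12 - -2 = 12 + 2 = 14$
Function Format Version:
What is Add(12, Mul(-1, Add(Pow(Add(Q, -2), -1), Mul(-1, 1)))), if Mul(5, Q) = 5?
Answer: 14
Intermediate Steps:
Q = 1 (Q = Mul(Rational(1, 5), 5) = 1)
Add(12, Mul(-1, Add(Pow(Add(Q, -2), -1), Mul(-1, 1)))) = Add(12, Mul(-1, Add(Pow(Add(1, -2), -1), Mul(-1, 1)))) = Add(12, Mul(-1, Add(Pow(-1, -1), -1))) = Add(12, Mul(-1, Add(-1, -1))) = Add(12, Mul(-1, -2)) = Add(12, 2) = 14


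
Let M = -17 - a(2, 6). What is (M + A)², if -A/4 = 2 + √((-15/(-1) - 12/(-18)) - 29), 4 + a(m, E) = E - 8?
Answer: 443/3 + 304*I*√30/3 ≈ 147.67 + 555.03*I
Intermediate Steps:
a(m, E) = -12 + E (a(m, E) = -4 + (E - 8) = -4 + (-8 + E) = -12 + E)
A = -8 - 8*I*√30/3 (A = -4*(2 + √((-15/(-1) - 12/(-18)) - 29)) = -4*(2 + √((-15*(-1) - 12*(-1/18)) - 29)) = -4*(2 + √((15 + ⅔) - 29)) = -4*(2 + √(47/3 - 29)) = -4*(2 + √(-40/3)) = -4*(2 + 2*I*√30/3) = -8 - 8*I*√30/3 ≈ -8.0 - 14.606*I)
M = -11 (M = -17 - (-12 + 6) = -17 - 1*(-6) = -17 + 6 = -11)
(M + A)² = (-11 + (-8 - 8*I*√30/3))² = (-19 - 8*I*√30/3)²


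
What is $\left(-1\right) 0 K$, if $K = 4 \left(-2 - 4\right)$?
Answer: $0$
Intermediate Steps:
$K = -24$ ($K = 4 \left(-6\right) = -24$)
$\left(-1\right) 0 K = \left(-1\right) 0 \left(-24\right) = 0 \left(-24\right) = 0$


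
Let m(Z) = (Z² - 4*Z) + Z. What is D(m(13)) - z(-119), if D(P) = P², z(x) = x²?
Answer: 2739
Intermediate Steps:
m(Z) = Z² - 3*Z
D(m(13)) - z(-119) = (13*(-3 + 13))² - 1*(-119)² = (13*10)² - 1*14161 = 130² - 14161 = 16900 - 14161 = 2739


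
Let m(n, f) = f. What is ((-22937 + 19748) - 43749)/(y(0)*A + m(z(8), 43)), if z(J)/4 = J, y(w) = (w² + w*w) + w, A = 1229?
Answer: -46938/43 ≈ -1091.6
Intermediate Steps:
y(w) = w + 2*w² (y(w) = (w² + w²) + w = 2*w² + w = w + 2*w²)
z(J) = 4*J
((-22937 + 19748) - 43749)/(y(0)*A + m(z(8), 43)) = ((-22937 + 19748) - 43749)/((0*(1 + 2*0))*1229 + 43) = (-3189 - 43749)/((0*(1 + 0))*1229 + 43) = -46938/((0*1)*1229 + 43) = -46938/(0*1229 + 43) = -46938/(0 + 43) = -46938/43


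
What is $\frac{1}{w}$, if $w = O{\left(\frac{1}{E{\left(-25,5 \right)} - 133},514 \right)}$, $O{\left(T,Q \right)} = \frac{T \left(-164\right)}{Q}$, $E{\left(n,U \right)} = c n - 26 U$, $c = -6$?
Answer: $\frac{29041}{82} \approx 354.16$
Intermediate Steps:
$E{\left(n,U \right)} = - 26 U - 6 n$ ($E{\left(n,U \right)} = - 6 n - 26 U = - 26 U - 6 n$)
$O{\left(T,Q \right)} = - \frac{164 T}{Q}$ ($O{\left(T,Q \right)} = \frac{\left(-164\right) T}{Q} = - \frac{164 T}{Q}$)
$w = \frac{82}{29041}$ ($w = - \frac{164}{\left(\left(\left(-26\right) 5 - -150\right) - 133\right) 514} = \left(-164\right) \frac{1}{\left(-130 + 150\right) - 133} \cdot \frac{1}{514} = \left(-164\right) \frac{1}{20 - 133} \cdot \frac{1}{514} = \left(-164\right) \frac{1}{-113} \cdot \frac{1}{514} = \left(-164\right) \left(- \frac{1}{113}\right) \frac{1}{514} = \frac{82}{29041} \approx 0.0028236$)
$\frac{1}{w} = \frac{1}{\frac{82}{29041}} = \frac{29041}{82}$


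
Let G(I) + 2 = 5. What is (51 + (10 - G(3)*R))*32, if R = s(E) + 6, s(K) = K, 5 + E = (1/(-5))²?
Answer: 46304/25 ≈ 1852.2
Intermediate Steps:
E = -124/25 (E = -5 + (1/(-5))² = -5 + (1*(-⅕))² = -5 + (-⅕)² = -5 + 1/25 = -124/25 ≈ -4.9600)
R = 26/25 (R = -124/25 + 6 = 26/25 ≈ 1.0400)
G(I) = 3 (G(I) = -2 + 5 = 3)
(51 + (10 - G(3)*R))*32 = (51 + (10 - 3*26/25))*32 = (51 + (10 - 1*78/25))*32 = (51 + (10 - 78/25))*32 = (51 + 172/25)*32 = (1447/25)*32 = 46304/25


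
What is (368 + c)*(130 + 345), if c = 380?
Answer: 355300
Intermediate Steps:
(368 + c)*(130 + 345) = (368 + 380)*(130 + 345) = 748*475 = 355300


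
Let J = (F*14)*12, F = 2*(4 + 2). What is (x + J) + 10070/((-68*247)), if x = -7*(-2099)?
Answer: 7385113/442 ≈ 16708.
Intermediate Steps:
F = 12 (F = 2*6 = 12)
x = 14693
J = 2016 (J = (12*14)*12 = 168*12 = 2016)
(x + J) + 10070/((-68*247)) = (14693 + 2016) + 10070/((-68*247)) = 16709 + 10070/(-16796) = 16709 + 10070*(-1/16796) = 16709 - 265/442 = 7385113/442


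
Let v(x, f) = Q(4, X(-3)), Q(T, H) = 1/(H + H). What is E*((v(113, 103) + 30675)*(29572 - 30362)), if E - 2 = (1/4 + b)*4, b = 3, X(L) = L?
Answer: -363496775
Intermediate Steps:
Q(T, H) = 1/(2*H)
v(x, f) = -⅙ (v(x, f) = (½)/(-3) = (½)*(-⅓) = -⅙)
E = 15 (E = 2 + (1/4 + 3)*4 = 2 + (¼ + 3)*4 = 2 + (13/4)*4 = 2 + 13 = 15)
E*((v(113, 103) + 30675)*(29572 - 30362)) = 15*((-⅙ + 30675)*(29572 - 30362)) = 15*((184049/6)*(-790)) = 15*(-72699355/3) = -363496775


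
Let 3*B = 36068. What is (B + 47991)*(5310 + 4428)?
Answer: 584413086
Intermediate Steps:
B = 36068/3 (B = (⅓)*36068 = 36068/3 ≈ 12023.)
(B + 47991)*(5310 + 4428) = (36068/3 + 47991)*(5310 + 4428) = (180041/3)*9738 = 584413086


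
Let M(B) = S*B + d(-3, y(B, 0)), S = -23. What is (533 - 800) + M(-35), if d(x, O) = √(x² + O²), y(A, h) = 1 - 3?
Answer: 538 + √13 ≈ 541.61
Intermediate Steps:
y(A, h) = -2
d(x, O) = √(O² + x²)
M(B) = √13 - 23*B (M(B) = -23*B + √((-2)² + (-3)²) = -23*B + √(4 + 9) = -23*B + √13 = √13 - 23*B)
(533 - 800) + M(-35) = (533 - 800) + (√13 - 23*(-35)) = -267 + (√13 + 805) = -267 + (805 + √13) = 538 + √13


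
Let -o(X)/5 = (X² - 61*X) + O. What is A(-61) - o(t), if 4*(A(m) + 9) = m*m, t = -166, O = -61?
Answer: 756105/4 ≈ 1.8903e+5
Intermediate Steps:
o(X) = 305 - 5*X² + 305*X (o(X) = -5*((X² - 61*X) - 61) = -5*(-61 + X² - 61*X) = 305 - 5*X² + 305*X)
A(m) = -9 + m²/4 (A(m) = -9 + (m*m)/4 = -9 + m²/4)
A(-61) - o(t) = (-9 + (¼)*(-61)²) - (305 - 5*(-166)² + 305*(-166)) = (-9 + (¼)*3721) - (305 - 5*27556 - 50630) = (-9 + 3721/4) - (305 - 137780 - 50630) = 3685/4 - 1*(-188105) = 3685/4 + 188105 = 756105/4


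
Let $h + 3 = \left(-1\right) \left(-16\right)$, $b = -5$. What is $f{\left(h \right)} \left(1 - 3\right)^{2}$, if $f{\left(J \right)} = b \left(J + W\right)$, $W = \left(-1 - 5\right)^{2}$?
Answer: $-980$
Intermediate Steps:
$W = 36$ ($W = \left(-6\right)^{2} = 36$)
$h = 13$ ($h = -3 - -16 = -3 + 16 = 13$)
$f{\left(J \right)} = -180 - 5 J$ ($f{\left(J \right)} = - 5 \left(J + 36\right) = - 5 \left(36 + J\right) = -180 - 5 J$)
$f{\left(h \right)} \left(1 - 3\right)^{2} = \left(-180 - 65\right) \left(1 - 3\right)^{2} = - 245 \left(-2\right)^{2} = \left(-245\right) 4 = -980$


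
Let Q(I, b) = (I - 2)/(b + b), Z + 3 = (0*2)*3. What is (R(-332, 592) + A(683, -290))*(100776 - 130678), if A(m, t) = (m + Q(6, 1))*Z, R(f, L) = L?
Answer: 43746626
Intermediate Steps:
Z = -3 (Z = -3 + (0*2)*3 = -3 + 0*3 = -3 + 0 = -3)
Q(I, b) = (-2 + I)/(2*b) (Q(I, b) = (-2 + I)/((2*b)) = (-2 + I)*(1/(2*b)) = (-2 + I)/(2*b))
A(m, t) = -6 - 3*m (A(m, t) = (m + (½)*(-2 + 6)/1)*(-3) = (m + (½)*1*4)*(-3) = (m + 2)*(-3) = (2 + m)*(-3) = -6 - 3*m)
(R(-332, 592) + A(683, -290))*(100776 - 130678) = (592 + (-6 - 3*683))*(100776 - 130678) = (592 + (-6 - 2049))*(-29902) = (592 - 2055)*(-29902) = -1463*(-29902) = 43746626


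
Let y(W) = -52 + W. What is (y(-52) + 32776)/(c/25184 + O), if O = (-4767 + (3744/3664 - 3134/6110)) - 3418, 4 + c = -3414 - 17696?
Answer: -287817457441280/72107024996831 ≈ -3.9915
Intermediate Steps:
c = -21114 (c = -4 + (-3414 - 17696) = -4 - 21110 = -21114)
O = -5725829048/699595 (O = (-4767 + (3744*(1/3664) - 3134*1/6110)) - 3418 = (-4767 + (234/229 - 1567/3055)) - 3418 = (-4767 + 356027/699595) - 3418 = -3334613338/699595 - 3418 = -5725829048/699595 ≈ -8184.5)
(y(-52) + 32776)/(c/25184 + O) = ((-52 - 52) + 32776)/(-21114/25184 - 5725829048/699595) = (-104 + 32776)/(-21114*1/25184 - 5725829048/699595) = 32672/(-10557/12592 - 5725829048/699595) = 32672/(-72107024996831/8809300240) = 32672*(-8809300240/72107024996831) = -287817457441280/72107024996831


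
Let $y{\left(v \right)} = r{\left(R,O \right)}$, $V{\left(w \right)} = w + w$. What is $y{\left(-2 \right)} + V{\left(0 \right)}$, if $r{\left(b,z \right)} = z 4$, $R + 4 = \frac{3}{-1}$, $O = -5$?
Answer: $-20$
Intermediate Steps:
$R = -7$ ($R = -4 + \frac{3}{-1} = -4 + 3 \left(-1\right) = -4 - 3 = -7$)
$V{\left(w \right)} = 2 w$
$r{\left(b,z \right)} = 4 z$
$y{\left(v \right)} = -20$ ($y{\left(v \right)} = 4 \left(-5\right) = -20$)
$y{\left(-2 \right)} + V{\left(0 \right)} = -20 + 2 \cdot 0 = -20 + 0 = -20$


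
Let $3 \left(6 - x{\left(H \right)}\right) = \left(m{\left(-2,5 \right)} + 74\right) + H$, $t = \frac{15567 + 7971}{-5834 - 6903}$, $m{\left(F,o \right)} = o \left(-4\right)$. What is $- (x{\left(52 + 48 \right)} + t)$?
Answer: $\frac{1802846}{38211} \approx 47.181$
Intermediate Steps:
$m{\left(F,o \right)} = - 4 o$
$t = - \frac{23538}{12737}$ ($t = \frac{23538}{-12737} = 23538 \left(- \frac{1}{12737}\right) = - \frac{23538}{12737} \approx -1.848$)
$x{\left(H \right)} = -12 - \frac{H}{3}$ ($x{\left(H \right)} = 6 - \frac{\left(\left(-4\right) 5 + 74\right) + H}{3} = 6 - \frac{\left(-20 + 74\right) + H}{3} = 6 - \frac{54 + H}{3} = 6 - \left(18 + \frac{H}{3}\right) = -12 - \frac{H}{3}$)
$- (x{\left(52 + 48 \right)} + t) = - (\left(-12 - \frac{52 + 48}{3}\right) - \frac{23538}{12737}) = - (\left(-12 - \frac{100}{3}\right) - \frac{23538}{12737}) = - (- \frac{136}{3} - \frac{23538}{12737}) = \left(-1\right) \left(- \frac{1802846}{38211}\right) = \frac{1802846}{38211}$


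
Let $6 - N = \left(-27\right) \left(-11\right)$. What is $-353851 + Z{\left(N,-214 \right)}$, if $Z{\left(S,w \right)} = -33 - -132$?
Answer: $-353752$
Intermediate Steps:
$N = -291$ ($N = 6 - \left(-27\right) \left(-11\right) = 6 - 297 = -291$)
$Z{\left(S,w \right)} = 99$ ($Z{\left(S,w \right)} = -33 + 132 = 99$)
$-353851 + Z{\left(N,-214 \right)} = -353851 + 99 = -353752$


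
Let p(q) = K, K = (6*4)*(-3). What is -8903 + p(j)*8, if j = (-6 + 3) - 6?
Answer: -9479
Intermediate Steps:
j = -9 (j = -3 - 6 = -9)
K = -72 (K = 24*(-3) = -72)
p(q) = -72
-8903 + p(j)*8 = -8903 - 72*8 = -8903 - 576 = -9479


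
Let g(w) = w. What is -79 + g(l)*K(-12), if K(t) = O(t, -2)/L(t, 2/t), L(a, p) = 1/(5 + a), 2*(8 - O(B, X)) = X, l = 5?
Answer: -394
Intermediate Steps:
O(B, X) = 8 - X/2
K(t) = 45 + 9*t (K(t) = (8 - ½*(-2))/(1/(5 + t)) = (8 + 1)*(5 + t) = 9*(5 + t) = 45 + 9*t)
-79 + g(l)*K(-12) = -79 + 5*(45 + 9*(-12)) = -79 + 5*(45 - 108) = -79 + 5*(-63) = -79 - 315 = -394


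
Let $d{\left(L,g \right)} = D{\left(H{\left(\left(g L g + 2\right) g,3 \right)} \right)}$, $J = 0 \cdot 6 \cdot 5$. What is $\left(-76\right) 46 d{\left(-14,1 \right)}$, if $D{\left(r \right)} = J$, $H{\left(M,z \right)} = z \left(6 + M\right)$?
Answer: $0$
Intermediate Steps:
$J = 0$ ($J = 0 \cdot 5 = 0$)
$D{\left(r \right)} = 0$
$d{\left(L,g \right)} = 0$
$\left(-76\right) 46 d{\left(-14,1 \right)} = \left(-76\right) 46 \cdot 0 = \left(-3496\right) 0 = 0$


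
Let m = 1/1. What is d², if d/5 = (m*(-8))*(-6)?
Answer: 57600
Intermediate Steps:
m = 1
d = 240 (d = 5*((1*(-8))*(-6)) = 5*(-8*(-6)) = 5*48 = 240)
d² = 240² = 57600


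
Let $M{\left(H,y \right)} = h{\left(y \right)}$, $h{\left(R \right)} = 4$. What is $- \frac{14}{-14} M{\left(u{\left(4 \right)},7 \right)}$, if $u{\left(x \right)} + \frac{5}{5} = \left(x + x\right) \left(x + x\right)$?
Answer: $4$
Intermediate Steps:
$u{\left(x \right)} = -1 + 4 x^{2}$ ($u{\left(x \right)} = -1 + \left(x + x\right) \left(x + x\right) = -1 + 2 x 2 x = -1 + 4 x^{2}$)
$M{\left(H,y \right)} = 4$
$- \frac{14}{-14} M{\left(u{\left(4 \right)},7 \right)} = - \frac{14}{-14} \cdot 4 = - \frac{14 \left(-1\right)}{14} \cdot 4 = \left(-1\right) \left(-1\right) 4 = 1 \cdot 4 = 4$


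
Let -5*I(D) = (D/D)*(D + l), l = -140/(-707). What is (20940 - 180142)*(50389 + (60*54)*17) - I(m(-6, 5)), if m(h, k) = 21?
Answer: -8479392245549/505 ≈ -1.6791e+10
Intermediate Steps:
l = 20/101 (l = -140*(-1/707) = 20/101 ≈ 0.19802)
I(D) = -4/101 - D/5 (I(D) = -D/D*(D + 20/101)/5 = -(20/101 + D)/5 = -4/101 - D/5)
(20940 - 180142)*(50389 + (60*54)*17) - I(m(-6, 5)) = (20940 - 180142)*(50389 + (60*54)*17) - (-4/101 - ⅕*21) = -159202*(50389 + 3240*17) - (-4/101 - 21/5) = -159202*(50389 + 55080) - 1*(-2141/505) = -159202*105469 + 2141/505 = -16790875738 + 2141/505 = -8479392245549/505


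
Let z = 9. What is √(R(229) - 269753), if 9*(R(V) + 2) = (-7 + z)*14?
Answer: I*√2427767/3 ≈ 519.38*I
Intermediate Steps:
R(V) = 10/9 (R(V) = -2 + ((-7 + 9)*14)/9 = -2 + (2*14)/9 = -2 + (⅑)*28 = -2 + 28/9 = 10/9)
√(R(229) - 269753) = √(10/9 - 269753) = √(-2427767/9) = I*√2427767/3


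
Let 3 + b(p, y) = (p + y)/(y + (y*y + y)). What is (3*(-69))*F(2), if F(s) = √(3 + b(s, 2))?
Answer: -207*√2/2 ≈ -146.37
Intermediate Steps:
b(p, y) = -3 + (p + y)/(y² + 2*y) (b(p, y) = -3 + (p + y)/(y + (y*y + y)) = -3 + (p + y)/(y + (y² + y)) = -3 + (p + y)/(y + (y + y²)) = -3 + (p + y)/(y² + 2*y))
F(s) = √(¼ + s/8) (F(s) = √(3 + (s - 5*2 - 3*2²)/(2*(2 + 2))) = √(3 + (½)*(s - 10 - 3*4)/4) = √(3 + (½)*(¼)*(s - 10 - 12)) = √(3 + (½)*(¼)*(-22 + s)) = √(3 + (-11/4 + s/8)) = √(¼ + s/8))
(3*(-69))*F(2) = (3*(-69))*(√(4 + 2*2)/4) = -207*√(4 + 4)/4 = -207*√8/4 = -207*2*√2/4 = -207*√2/2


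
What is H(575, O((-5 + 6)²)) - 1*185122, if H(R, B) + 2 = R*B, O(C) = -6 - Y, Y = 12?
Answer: -195474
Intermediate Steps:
O(C) = -18 (O(C) = -6 - 1*12 = -6 - 12 = -18)
H(R, B) = -2 + B*R (H(R, B) = -2 + R*B = -2 + B*R)
H(575, O((-5 + 6)²)) - 1*185122 = (-2 - 18*575) - 1*185122 = (-2 - 10350) - 185122 = -10352 - 185122 = -195474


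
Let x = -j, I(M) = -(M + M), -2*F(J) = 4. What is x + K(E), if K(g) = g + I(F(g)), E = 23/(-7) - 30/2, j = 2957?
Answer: -20799/7 ≈ -2971.3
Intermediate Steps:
E = -128/7 (E = 23*(-⅐) - 30*½ = -23/7 - 15 = -128/7 ≈ -18.286)
F(J) = -2 (F(J) = -½*4 = -2)
I(M) = -2*M
K(g) = 4 + g (K(g) = g - 2*(-2) = g + 4 = 4 + g)
x = -2957 (x = -1*2957 = -2957)
x + K(E) = -2957 + (4 - 128/7) = -2957 - 100/7 = -20799/7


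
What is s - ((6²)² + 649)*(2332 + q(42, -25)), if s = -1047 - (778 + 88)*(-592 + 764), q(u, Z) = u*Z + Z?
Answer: -2594864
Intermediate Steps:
q(u, Z) = Z + Z*u (q(u, Z) = Z*u + Z = Z + Z*u)
s = -149999 (s = -1047 - 866*172 = -1047 - 1*148952 = -1047 - 148952 = -149999)
s - ((6²)² + 649)*(2332 + q(42, -25)) = -149999 - ((6²)² + 649)*(2332 - 25*(1 + 42)) = -149999 - (36² + 649)*(2332 - 25*43) = -149999 - (1296 + 649)*(2332 - 1075) = -149999 - 1945*1257 = -149999 - 1*2444865 = -149999 - 2444865 = -2594864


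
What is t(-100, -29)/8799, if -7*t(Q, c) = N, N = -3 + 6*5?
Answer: -9/20531 ≈ -0.00043836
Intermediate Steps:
N = 27 (N = -3 + 30 = 27)
t(Q, c) = -27/7 (t(Q, c) = -⅐*27 = -27/7)
t(-100, -29)/8799 = -27/7/8799 = -27/7*1/8799 = -9/20531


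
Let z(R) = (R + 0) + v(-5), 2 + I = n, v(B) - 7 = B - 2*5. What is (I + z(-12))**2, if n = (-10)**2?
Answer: 6084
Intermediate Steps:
v(B) = -3 + B (v(B) = 7 + (B - 2*5) = 7 + (B - 10) = 7 + (-10 + B) = -3 + B)
n = 100
I = 98 (I = -2 + 100 = 98)
z(R) = -8 + R (z(R) = (R + 0) + (-3 - 5) = R - 8 = -8 + R)
(I + z(-12))**2 = (98 + (-8 - 12))**2 = (98 - 20)**2 = 78**2 = 6084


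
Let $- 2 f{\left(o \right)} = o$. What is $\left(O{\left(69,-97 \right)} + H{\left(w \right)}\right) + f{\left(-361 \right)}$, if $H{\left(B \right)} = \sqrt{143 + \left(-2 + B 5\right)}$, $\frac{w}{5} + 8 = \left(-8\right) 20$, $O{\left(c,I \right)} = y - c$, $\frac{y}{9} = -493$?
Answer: $- \frac{8651}{2} + 3 i \sqrt{451} \approx -4325.5 + 63.71 i$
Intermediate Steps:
$y = -4437$ ($y = 9 \left(-493\right) = -4437$)
$O{\left(c,I \right)} = -4437 - c$
$f{\left(o \right)} = - \frac{o}{2}$
$w = -840$ ($w = -40 + 5 \left(\left(-8\right) 20\right) = -40 + 5 \left(-160\right) = -40 - 800 = -840$)
$H{\left(B \right)} = \sqrt{141 + 5 B}$ ($H{\left(B \right)} = \sqrt{143 + \left(-2 + 5 B\right)} = \sqrt{141 + 5 B}$)
$\left(O{\left(69,-97 \right)} + H{\left(w \right)}\right) + f{\left(-361 \right)} = \left(\left(-4437 - 69\right) + \sqrt{141 + 5 \left(-840\right)}\right) - - \frac{361}{2} = \left(\left(-4437 - 69\right) + \sqrt{141 - 4200}\right) + \frac{361}{2} = \left(-4506 + \sqrt{-4059}\right) + \frac{361}{2} = \left(-4506 + 3 i \sqrt{451}\right) + \frac{361}{2} = - \frac{8651}{2} + 3 i \sqrt{451}$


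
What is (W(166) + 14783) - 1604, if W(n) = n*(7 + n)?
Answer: 41897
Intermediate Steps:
(W(166) + 14783) - 1604 = (166*(7 + 166) + 14783) - 1604 = (166*173 + 14783) - 1604 = (28718 + 14783) - 1604 = 43501 - 1604 = 41897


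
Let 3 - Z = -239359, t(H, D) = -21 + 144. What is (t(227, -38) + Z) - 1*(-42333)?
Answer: 281818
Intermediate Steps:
t(H, D) = 123
Z = 239362 (Z = 3 - 1*(-239359) = 3 + 239359 = 239362)
(t(227, -38) + Z) - 1*(-42333) = (123 + 239362) - 1*(-42333) = 239485 + 42333 = 281818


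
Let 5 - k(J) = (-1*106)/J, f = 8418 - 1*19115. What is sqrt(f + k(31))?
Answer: I*sqrt(10271726)/31 ≈ 103.39*I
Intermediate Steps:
f = -10697 (f = 8418 - 19115 = -10697)
k(J) = 5 + 106/J (k(J) = 5 - (-1*106)/J = 5 - (-106)/J = 5 + 106/J)
sqrt(f + k(31)) = sqrt(-10697 + (5 + 106/31)) = sqrt(-10697 + 261/31) = sqrt(-331346/31) = I*sqrt(10271726)/31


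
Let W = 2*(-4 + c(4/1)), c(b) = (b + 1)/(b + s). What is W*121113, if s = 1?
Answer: -726678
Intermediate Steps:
c(b) = 1 (c(b) = (b + 1)/(b + 1) = (1 + b)/(1 + b) = 1)
W = -6 (W = 2*(-4 + 1) = 2*(-3) = -6)
W*121113 = -6*121113 = -726678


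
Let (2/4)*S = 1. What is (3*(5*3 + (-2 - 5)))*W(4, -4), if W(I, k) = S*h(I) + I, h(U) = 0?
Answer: 96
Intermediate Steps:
S = 2 (S = 2*1 = 2)
W(I, k) = I (W(I, k) = 2*0 + I = 0 + I = I)
(3*(5*3 + (-2 - 5)))*W(4, -4) = (3*(5*3 + (-2 - 5)))*4 = (3*(15 - 7))*4 = (3*8)*4 = 24*4 = 96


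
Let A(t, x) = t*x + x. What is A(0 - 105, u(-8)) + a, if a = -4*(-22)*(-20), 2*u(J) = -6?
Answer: -1448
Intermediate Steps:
u(J) = -3 (u(J) = (1/2)*(-6) = -3)
A(t, x) = x + t*x
a = -1760 (a = 88*(-20) = -1760)
A(0 - 105, u(-8)) + a = -3*(1 + (0 - 105)) - 1760 = -3*(1 - 105) - 1760 = -3*(-104) - 1760 = 312 - 1760 = -1448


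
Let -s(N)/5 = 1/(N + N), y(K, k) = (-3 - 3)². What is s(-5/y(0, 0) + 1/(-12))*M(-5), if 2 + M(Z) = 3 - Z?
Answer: 135/2 ≈ 67.500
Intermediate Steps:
y(K, k) = 36 (y(K, k) = (-6)² = 36)
M(Z) = 1 - Z (M(Z) = -2 + (3 - Z) = 1 - Z)
s(N) = -5/(2*N) (s(N) = -5/(N + N) = -5*1/(2*N) = -5/(2*N))
s(-5/y(0, 0) + 1/(-12))*M(-5) = (-5/(2*(-5/36 + 1/(-12))))*(1 - 1*(-5)) = (-5/(2*(-5*1/36 + 1*(-1/12))))*(1 + 5) = -5/(2*(-5/36 - 1/12))*6 = -5/(2*(-2/9))*6 = -5/2*(-9/2)*6 = (45/4)*6 = 135/2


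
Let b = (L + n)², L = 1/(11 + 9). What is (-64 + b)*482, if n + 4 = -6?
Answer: 3374241/200 ≈ 16871.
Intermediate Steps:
L = 1/20 ≈ 0.050000
n = -10 (n = -4 - 6 = -10)
b = 39601/400 (b = (1/20 - 10)² = (-199/20)² = 39601/400 ≈ 99.002)
(-64 + b)*482 = (-64 + 39601/400)*482 = (14001/400)*482 = 3374241/200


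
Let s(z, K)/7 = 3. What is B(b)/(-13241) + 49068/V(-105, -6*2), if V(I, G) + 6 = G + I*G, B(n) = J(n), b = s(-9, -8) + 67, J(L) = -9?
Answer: 36095587/913629 ≈ 39.508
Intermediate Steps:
s(z, K) = 21 (s(z, K) = 7*3 = 21)
b = 88 (b = 21 + 67 = 88)
B(n) = -9
V(I, G) = -6 + G + G*I (V(I, G) = -6 + (G + I*G) = -6 + (G + G*I) = -6 + G + G*I)
B(b)/(-13241) + 49068/V(-105, -6*2) = -9/(-13241) + 49068/(-6 - 6*2 - 6*2*(-105)) = -9*(-1/13241) + 49068/(-6 - 12 - 12*(-105)) = 9/13241 + 49068/(-6 - 12 + 1260) = 9/13241 + 49068/1242 = 9/13241 + 49068*(1/1242) = 9/13241 + 2726/69 = 36095587/913629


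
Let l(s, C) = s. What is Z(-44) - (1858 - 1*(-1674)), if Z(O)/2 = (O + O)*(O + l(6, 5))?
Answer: 3156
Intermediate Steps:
Z(O) = 4*O*(6 + O) (Z(O) = 2*((O + O)*(O + 6)) = 2*((2*O)*(6 + O)) = 2*(2*O*(6 + O)) = 4*O*(6 + O))
Z(-44) - (1858 - 1*(-1674)) = 4*(-44)*(6 - 44) - (1858 - 1*(-1674)) = 4*(-44)*(-38) - (1858 + 1674) = 6688 - 1*3532 = 6688 - 3532 = 3156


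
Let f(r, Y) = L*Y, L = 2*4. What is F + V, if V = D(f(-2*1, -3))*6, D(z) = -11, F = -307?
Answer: -373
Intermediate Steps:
L = 8
f(r, Y) = 8*Y
V = -66 (V = -11*6 = -66)
F + V = -307 - 66 = -373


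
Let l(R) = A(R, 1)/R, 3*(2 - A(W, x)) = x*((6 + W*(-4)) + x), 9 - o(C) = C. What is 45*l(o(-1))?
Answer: 117/2 ≈ 58.500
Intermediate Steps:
o(C) = 9 - C
A(W, x) = 2 - x*(6 + x - 4*W)/3 (A(W, x) = 2 - x*((6 + W*(-4)) + x)/3 = 2 - x*((6 - 4*W) + x)/3 = 2 - x*(6 + x - 4*W)/3)
l(R) = (-⅓ + 4*R/3)/R (l(R) = (2 - 2*1 - ⅓*1² + (4/3)*R*1)/R = (2 - 2 - ⅓*1 + 4*R/3)/R = (2 - 2 - ⅓ + 4*R/3)/R = (-⅓ + 4*R/3)/R)
45*l(o(-1)) = 45*((-1 + 4*(9 - 1*(-1)))/(3*(9 - 1*(-1)))) = 45*((-1 + 4*(9 + 1))/(3*(9 + 1))) = 45*((⅓)*(-1 + 4*10)/10) = 45*((⅓)*(⅒)*(-1 + 40)) = 45*((⅓)*(⅒)*39) = 45*(13/10) = 117/2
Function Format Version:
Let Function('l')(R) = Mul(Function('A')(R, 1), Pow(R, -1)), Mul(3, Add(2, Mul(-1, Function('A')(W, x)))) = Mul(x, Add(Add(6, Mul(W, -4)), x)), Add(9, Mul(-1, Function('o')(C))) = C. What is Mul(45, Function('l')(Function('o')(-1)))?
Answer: Rational(117, 2) ≈ 58.500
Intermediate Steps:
Function('o')(C) = Add(9, Mul(-1, C))
Function('A')(W, x) = Add(2, Mul(Rational(-1, 3), x, Add(6, x, Mul(-4, W)))) (Function('A')(W, x) = Add(2, Mul(Rational(-1, 3), Mul(x, Add(Add(6, Mul(W, -4)), x)))) = Add(2, Mul(Rational(-1, 3), Mul(x, Add(Add(6, Mul(-4, W)), x)))) = Add(2, Mul(Rational(-1, 3), Mul(x, Add(6, x, Mul(-4, W))))) = Add(2, Mul(Rational(-1, 3), x, Add(6, x, Mul(-4, W)))))
Function('l')(R) = Mul(Pow(R, -1), Add(Rational(-1, 3), Mul(Rational(4, 3), R))) (Function('l')(R) = Mul(Add(2, Mul(-2, 1), Mul(Rational(-1, 3), Pow(1, 2)), Mul(Rational(4, 3), R, 1)), Pow(R, -1)) = Mul(Add(2, -2, Mul(Rational(-1, 3), 1), Mul(Rational(4, 3), R)), Pow(R, -1)) = Mul(Add(2, -2, Rational(-1, 3), Mul(Rational(4, 3), R)), Pow(R, -1)) = Mul(Add(Rational(-1, 3), Mul(Rational(4, 3), R)), Pow(R, -1)) = Mul(Pow(R, -1), Add(Rational(-1, 3), Mul(Rational(4, 3), R))))
Mul(45, Function('l')(Function('o')(-1))) = Mul(45, Mul(Rational(1, 3), Pow(Add(9, Mul(-1, -1)), -1), Add(-1, Mul(4, Add(9, Mul(-1, -1)))))) = Mul(45, Mul(Rational(1, 3), Pow(Add(9, 1), -1), Add(-1, Mul(4, Add(9, 1))))) = Mul(45, Mul(Rational(1, 3), Pow(10, -1), Add(-1, Mul(4, 10)))) = Mul(45, Mul(Rational(1, 3), Rational(1, 10), Add(-1, 40))) = Mul(45, Mul(Rational(1, 3), Rational(1, 10), 39)) = Mul(45, Rational(13, 10)) = Rational(117, 2)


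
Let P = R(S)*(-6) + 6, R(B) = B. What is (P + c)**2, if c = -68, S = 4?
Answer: 7396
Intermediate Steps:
P = -18 (P = 4*(-6) + 6 = -24 + 6 = -18)
(P + c)**2 = (-18 - 68)**2 = (-86)**2 = 7396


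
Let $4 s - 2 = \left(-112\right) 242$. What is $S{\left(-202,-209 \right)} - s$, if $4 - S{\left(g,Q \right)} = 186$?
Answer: $\frac{13187}{2} \approx 6593.5$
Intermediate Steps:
$S{\left(g,Q \right)} = -182$ ($S{\left(g,Q \right)} = 4 - 186 = -182$)
$s = - \frac{13551}{2}$ ($s = \frac{1}{2} + \frac{\left(-112\right) 242}{4} = \frac{1}{2} + \frac{1}{4} \left(-27104\right) = \frac{1}{2} - 6776 = - \frac{13551}{2} \approx -6775.5$)
$S{\left(-202,-209 \right)} - s = -182 - - \frac{13551}{2} = -182 + \frac{13551}{2} = \frac{13187}{2}$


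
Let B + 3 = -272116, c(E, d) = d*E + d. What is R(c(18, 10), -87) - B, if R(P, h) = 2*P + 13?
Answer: 272512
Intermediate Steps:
c(E, d) = d + E*d (c(E, d) = E*d + d = d + E*d)
B = -272119 (B = -3 - 272116 = -272119)
R(P, h) = 13 + 2*P
R(c(18, 10), -87) - B = (13 + 2*(10*(1 + 18))) - 1*(-272119) = (13 + 2*(10*19)) + 272119 = (13 + 2*190) + 272119 = (13 + 380) + 272119 = 393 + 272119 = 272512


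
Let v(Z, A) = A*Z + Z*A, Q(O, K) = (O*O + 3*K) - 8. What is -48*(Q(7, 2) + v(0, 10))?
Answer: -2256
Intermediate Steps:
Q(O, K) = -8 + O² + 3*K (Q(O, K) = (O² + 3*K) - 8 = -8 + O² + 3*K)
v(Z, A) = 2*A*Z (v(Z, A) = A*Z + A*Z = 2*A*Z)
-48*(Q(7, 2) + v(0, 10)) = -48*((-8 + 7² + 3*2) + 2*10*0) = -48*((-8 + 49 + 6) + 0) = -48*(47 + 0) = -48*47 = -2256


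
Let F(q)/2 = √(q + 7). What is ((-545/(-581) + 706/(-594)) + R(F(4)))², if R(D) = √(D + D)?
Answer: 4*(-21614 + 172557*11^(¼))²/29775918249 ≈ 11.504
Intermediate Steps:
F(q) = 2*√(7 + q) (F(q) = 2*√(q + 7) = 2*√(7 + q))
R(D) = √2*√D (R(D) = √(2*D) = √2*√D)
((-545/(-581) + 706/(-594)) + R(F(4)))² = ((-545/(-581) + 706/(-594)) + √2*√(2*√(7 + 4)))² = ((-545*(-1/581) + 706*(-1/594)) + √2*√(2*√11))² = ((545/581 - 353/297) + √2*(√2*11^(¼)))² = (-43228/172557 + 2*11^(¼))²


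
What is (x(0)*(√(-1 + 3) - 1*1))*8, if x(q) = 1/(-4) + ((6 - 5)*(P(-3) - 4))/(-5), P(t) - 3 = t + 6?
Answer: 26/5 - 26*√2/5 ≈ -2.1539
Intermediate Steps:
P(t) = 9 + t (P(t) = 3 + (t + 6) = 3 + (6 + t) = 9 + t)
x(q) = -13/20 (x(q) = 1/(-4) + ((6 - 5)*((9 - 3) - 4))/(-5) = 1*(-¼) + (1*(6 - 4))*(-⅕) = -¼ + (1*2)*(-⅕) = -¼ + 2*(-⅕) = -¼ - ⅖ = -13/20)
(x(0)*(√(-1 + 3) - 1*1))*8 = -13*(√(-1 + 3) - 1*1)/20*8 = -13*(√2 - 1)/20*8 = -13*(-1 + √2)/20*8 = (13/20 - 13*√2/20)*8 = 26/5 - 26*√2/5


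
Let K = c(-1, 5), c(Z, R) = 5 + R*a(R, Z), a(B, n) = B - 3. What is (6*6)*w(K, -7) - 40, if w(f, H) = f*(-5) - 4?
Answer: -2884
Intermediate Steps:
a(B, n) = -3 + B
c(Z, R) = 5 + R*(-3 + R)
K = 15 (K = 5 + 5*(-3 + 5) = 5 + 5*2 = 5 + 10 = 15)
w(f, H) = -4 - 5*f (w(f, H) = -5*f - 4 = -4 - 5*f)
(6*6)*w(K, -7) - 40 = (6*6)*(-4 - 5*15) - 40 = 36*(-4 - 75) - 40 = 36*(-79) - 40 = -2844 - 40 = -2884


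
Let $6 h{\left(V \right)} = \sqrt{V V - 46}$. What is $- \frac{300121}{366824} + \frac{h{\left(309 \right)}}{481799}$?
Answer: $- \frac{300121}{366824} + \frac{\sqrt{95435}}{2890794} \approx -0.81805$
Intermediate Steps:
$h{\left(V \right)} = \frac{\sqrt{-46 + V^{2}}}{6}$ ($h{\left(V \right)} = \frac{\sqrt{V V - 46}}{6} = \frac{\sqrt{V^{2} - 46}}{6} = \frac{\sqrt{-46 + V^{2}}}{6}$)
$- \frac{300121}{366824} + \frac{h{\left(309 \right)}}{481799} = - \frac{300121}{366824} + \frac{\frac{1}{6} \sqrt{-46 + 309^{2}}}{481799} = \left(-300121\right) \frac{1}{366824} + \frac{\sqrt{-46 + 95481}}{6} \cdot \frac{1}{481799} = - \frac{300121}{366824} + \frac{\sqrt{95435}}{6} \cdot \frac{1}{481799} = - \frac{300121}{366824} + \frac{\sqrt{95435}}{2890794}$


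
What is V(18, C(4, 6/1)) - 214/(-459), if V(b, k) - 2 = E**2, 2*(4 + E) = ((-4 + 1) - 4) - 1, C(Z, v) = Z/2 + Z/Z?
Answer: 30508/459 ≈ 66.466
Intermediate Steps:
C(Z, v) = 1 + Z/2 (C(Z, v) = Z*(1/2) + 1 = Z/2 + 1 = 1 + Z/2)
E = -8 (E = -4 + (((-4 + 1) - 4) - 1)/2 = -4 + ((-3 - 4) - 1)/2 = -4 + (-7 - 1)/2 = -4 + (1/2)*(-8) = -4 - 4 = -8)
V(b, k) = 66 (V(b, k) = 2 + (-8)**2 = 2 + 64 = 66)
V(18, C(4, 6/1)) - 214/(-459) = 66 - 214/(-459) = 66 - 214*(-1/459) = 66 + 214/459 = 30508/459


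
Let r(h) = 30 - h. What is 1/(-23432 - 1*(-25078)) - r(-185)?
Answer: -353889/1646 ≈ -215.00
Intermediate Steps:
1/(-23432 - 1*(-25078)) - r(-185) = 1/(-23432 - 1*(-25078)) - (30 - 1*(-185)) = 1/(-23432 + 25078) - (30 + 185) = 1/1646 - 1*215 = 1/1646 - 215 = -353889/1646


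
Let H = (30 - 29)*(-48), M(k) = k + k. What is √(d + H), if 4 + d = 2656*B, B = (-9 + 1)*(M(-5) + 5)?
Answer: 2*√26547 ≈ 325.87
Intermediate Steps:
M(k) = 2*k
B = 40 (B = (-9 + 1)*(2*(-5) + 5) = -8*(-10 + 5) = -8*(-5) = 40)
H = -48 (H = 1*(-48) = -48)
d = 106236 (d = -4 + 2656*40 = -4 + 106240 = 106236)
√(d + H) = √(106236 - 48) = √106188 = 2*√26547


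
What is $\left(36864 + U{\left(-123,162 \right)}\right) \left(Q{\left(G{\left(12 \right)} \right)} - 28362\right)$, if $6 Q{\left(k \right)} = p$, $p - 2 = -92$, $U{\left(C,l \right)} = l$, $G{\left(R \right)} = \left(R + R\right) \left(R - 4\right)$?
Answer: $-1050686802$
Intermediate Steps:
$G{\left(R \right)} = 2 R \left(-4 + R\right)$
$p = -90$ ($p = 2 - 92 = -90$)
$Q{\left(k \right)} = -15$ ($Q{\left(k \right)} = \frac{1}{6} \left(-90\right) = -15$)
$\left(36864 + U{\left(-123,162 \right)}\right) \left(Q{\left(G{\left(12 \right)} \right)} - 28362\right) = \left(36864 + 162\right) \left(-15 - 28362\right) = 37026 \left(-28377\right) = -1050686802$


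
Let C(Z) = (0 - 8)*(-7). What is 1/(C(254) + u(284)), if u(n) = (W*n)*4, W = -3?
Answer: -1/3352 ≈ -0.00029833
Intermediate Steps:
u(n) = -12*n (u(n) = -3*n*4 = -12*n)
C(Z) = 56 (C(Z) = -8*(-7) = 56)
1/(C(254) + u(284)) = 1/(56 - 12*284) = 1/(56 - 3408) = 1/(-3352) = -1/3352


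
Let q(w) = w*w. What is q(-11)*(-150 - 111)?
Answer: -31581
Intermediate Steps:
q(w) = w²
q(-11)*(-150 - 111) = (-11)²*(-150 - 111) = 121*(-261) = -31581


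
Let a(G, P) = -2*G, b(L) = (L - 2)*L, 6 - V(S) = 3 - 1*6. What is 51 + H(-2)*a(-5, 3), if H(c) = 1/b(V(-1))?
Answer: 3223/63 ≈ 51.159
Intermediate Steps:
V(S) = 9 (V(S) = 6 - (3 - 1*6) = 6 - (3 - 6) = 6 - 1*(-3) = 6 + 3 = 9)
b(L) = L*(-2 + L) (b(L) = (-2 + L)*L = L*(-2 + L))
H(c) = 1/63 (H(c) = 1/(9*(-2 + 9)) = 1/(9*7) = 1/63)
51 + H(-2)*a(-5, 3) = 51 + (-2*(-5))/63 = 51 + (1/63)*10 = 51 + 10/63 = 3223/63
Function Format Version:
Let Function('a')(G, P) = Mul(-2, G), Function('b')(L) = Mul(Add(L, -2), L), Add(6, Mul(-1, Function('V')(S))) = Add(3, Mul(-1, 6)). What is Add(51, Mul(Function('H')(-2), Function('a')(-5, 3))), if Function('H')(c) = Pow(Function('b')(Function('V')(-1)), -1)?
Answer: Rational(3223, 63) ≈ 51.159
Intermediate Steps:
Function('V')(S) = 9 (Function('V')(S) = Add(6, Mul(-1, Add(3, Mul(-1, 6)))) = Add(6, Mul(-1, Add(3, -6))) = Add(6, Mul(-1, -3)) = Add(6, 3) = 9)
Function('b')(L) = Mul(L, Add(-2, L)) (Function('b')(L) = Mul(Add(-2, L), L) = Mul(L, Add(-2, L)))
Function('H')(c) = Rational(1, 63) (Function('H')(c) = Pow(Mul(9, Add(-2, 9)), -1) = Pow(Mul(9, 7), -1) = Pow(63, -1) = Rational(1, 63))
Add(51, Mul(Function('H')(-2), Function('a')(-5, 3))) = Add(51, Mul(Rational(1, 63), Mul(-2, -5))) = Add(51, Mul(Rational(1, 63), 10)) = Add(51, Rational(10, 63)) = Rational(3223, 63)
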